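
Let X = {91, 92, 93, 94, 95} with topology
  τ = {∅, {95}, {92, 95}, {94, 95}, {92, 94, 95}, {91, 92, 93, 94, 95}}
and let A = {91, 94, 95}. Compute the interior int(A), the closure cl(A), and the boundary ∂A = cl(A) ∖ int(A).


int(A) = {94, 95}, cl(A) = {91, 92, 93, 94, 95}, ∂A = {91, 92, 93}.

Closed sets in (X, τ) are complements of opens:
  closed(X, τ) = {∅, {91, 93}, {91, 92, 93}, {91, 93, 94}, {91, 92, 93, 94}, {91, 92, 93, 94, 95}}.
int(A) = ⋃ {U ∈ τ : U ⊆ A}. Opens contained in A: ∅, {95}, {94, 95}.
Taking the union of these: int(A) = {94, 95}.
cl(A) = ⋂ {C closed : A ⊆ C}. Closed sets containing A: {91, 92, 93, 94, 95}.
Intersecting these: cl(A) = {91, 92, 93, 94, 95}.
∂A = cl(A) ∖ int(A) = {91, 92, 93, 94, 95} ∖ {94, 95} = {91, 92, 93}.


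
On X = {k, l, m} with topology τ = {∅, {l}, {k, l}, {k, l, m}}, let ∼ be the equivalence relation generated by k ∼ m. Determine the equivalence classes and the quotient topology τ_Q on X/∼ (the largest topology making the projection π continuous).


X/∼ = {[k=m], [l]}; |τ_Q| = 3.

Equivalence classes: [k=m], [l].
Quotient map π: X → X/∼ sends k ↦ [k=m], l ↦ [l], m ↦ [k=m].
For each subset V ⊆ X/∼, compute π^{-1}(V) ⊆ X and check whether π^{-1}(V) ∈ τ. V is open in τ_Q iff π^{-1}(V) ∈ τ.
  V = {}: π^{-1}(V) = ∅ ∈ τ ✓.
  V = {[k=m]}: π^{-1}(V) = {k, m} ∉ τ ✗.
  V = {[l]}: π^{-1}(V) = {l} ∈ τ ✓.
  V = {[k=m], [l]}: π^{-1}(V) = {k, l, m} ∈ τ ✓.
Open sets in the quotient: τ_Q = {{}, {[l]}, {[k=m], [l]}} (3 elements).


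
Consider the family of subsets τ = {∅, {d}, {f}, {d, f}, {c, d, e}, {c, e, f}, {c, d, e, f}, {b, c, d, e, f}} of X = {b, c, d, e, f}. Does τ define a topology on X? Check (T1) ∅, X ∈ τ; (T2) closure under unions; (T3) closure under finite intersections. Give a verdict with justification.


τ is NOT a topology on X.

Axiom (T1): ∅ ∈ τ? Yes; X ∈ τ? Yes.
Axiom (T2/T3): check pairwise unions and intersections of members of τ.
Counterexample for (T3): {c, d, e} ∩ {c, e, f} = {c, e} ∉ τ. Therefore τ is NOT a topology.


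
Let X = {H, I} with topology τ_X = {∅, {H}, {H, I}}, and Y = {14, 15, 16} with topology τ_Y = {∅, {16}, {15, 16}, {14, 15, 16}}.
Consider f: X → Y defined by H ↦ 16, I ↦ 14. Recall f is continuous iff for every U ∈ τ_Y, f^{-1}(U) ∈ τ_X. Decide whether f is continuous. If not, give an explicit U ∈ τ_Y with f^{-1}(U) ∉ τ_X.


f IS continuous.

Compute f^{-1}(U) for each U ∈ τ_Y:
  U = ∅: f^{-1}(U) = ∅ ∈ τ_X ✓.
  U = {16}: f^{-1}(U) = {H} ∈ τ_X ✓.
  U = {15, 16}: f^{-1}(U) = {H} ∈ τ_X ✓.
  U = {14, 15, 16}: f^{-1}(U) = {H, I} ∈ τ_X ✓.
Every preimage lies in τ_X, so f IS continuous.


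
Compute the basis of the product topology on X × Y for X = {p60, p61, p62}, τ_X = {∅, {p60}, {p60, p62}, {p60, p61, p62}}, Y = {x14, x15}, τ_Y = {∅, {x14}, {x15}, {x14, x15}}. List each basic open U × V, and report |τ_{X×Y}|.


Basis B = {∅ × ∅, {p60} × {x14}, {p60} × {x15}, {p60} × {x14, x15}, {p60, p62} × {x14}, {p60, p62} × {x15}, {p60, p61, p62} × {x14}, {p60, p61, p62} × {x15}, {p60, p62} × {x14, x15}, {p60, p61, p62} × {x14, x15}}; |τ_{X×Y}| = 16.

Enumerate products U × V with U ∈ τ_X, V ∈ τ_Y (deduplicated):
  ∅ × ∅ = {} (∅)
  {p60} × {x14} = {(p60,x14)}
  {p60} × {x15} = {(p60,x15)}
  {p60} × {x14, x15} = {(p60,x14), (p60,x15)}
  {p60, p62} × {x14} = {(p60,x14), (p62,x14)}
  {p60, p62} × {x15} = {(p60,x15), (p62,x15)}
  {p60, p61, p62} × {x14} = {(p60,x14), (p61,x14), (p62,x14)}
  {p60, p61, p62} × {x15} = {(p60,x15), (p61,x15), (p62,x15)}
  {p60, p62} × {x14, x15} = {(p60,x14), (p60,x15), (p62,x14), (p62,x15)}
  {p60, p61, p62} × {x14, x15} = {(p60,x14), (p60,x15), (p61,x14), (p61,x15), (p62,x14), (p62,x15)}
These 10 distinct sets form the basis B.
Close under arbitrary unions to get τ_{X×Y}; counting gives |τ_{X×Y}| = 16.


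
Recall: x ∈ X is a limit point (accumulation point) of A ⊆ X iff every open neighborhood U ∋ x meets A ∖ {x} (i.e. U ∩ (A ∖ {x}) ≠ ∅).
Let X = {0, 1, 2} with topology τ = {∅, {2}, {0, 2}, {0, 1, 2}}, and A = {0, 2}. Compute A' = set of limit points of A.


A' = {0, 1}

For each x ∈ X, list the open sets U ∈ τ with x ∈ U, then check whether U ∩ (A ∖ {x}) ≠ ∅ for every such U.
  x = 0: opens ∋ x are {0, 2}, {0, 1, 2}; each meets A ∖ {0}, so x IS a limit point.
  x = 1: opens ∋ x are {0, 1, 2}; each meets A ∖ {1}, so x IS a limit point.
  x = 2: open {2} ∋ x has {2} ∩ (A ∖ {2}) = ∅, so x is NOT a limit point.
Collecting: A' = {0, 1}.


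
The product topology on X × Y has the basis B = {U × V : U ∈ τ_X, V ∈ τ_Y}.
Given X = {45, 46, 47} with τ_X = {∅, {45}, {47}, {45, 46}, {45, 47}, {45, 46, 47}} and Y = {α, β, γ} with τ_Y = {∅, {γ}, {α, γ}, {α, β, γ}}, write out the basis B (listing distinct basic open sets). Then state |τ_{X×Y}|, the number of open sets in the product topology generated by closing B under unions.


Basis B = {∅ × ∅, {45} × {γ}, {47} × {γ}, {45} × {α, γ}, {45, 46} × {γ}, {45, 47} × {γ}, {47} × {α, γ}, {45} × {α, β, γ}, {45, 46, 47} × {γ}, {47} × {α, β, γ}, {45, 46} × {α, γ}, {45, 47} × {α, γ}, {45, 46} × {α, β, γ}, {45, 47} × {α, β, γ}, {45, 46, 47} × {α, γ}, {45, 46, 47} × {α, β, γ}}; |τ_{X×Y}| = 40.

Enumerate products U × V with U ∈ τ_X, V ∈ τ_Y (deduplicated):
  ∅ × ∅ = {} (∅)
  {45} × {γ} = {(45,γ)}
  {47} × {γ} = {(47,γ)}
  {45} × {α, γ} = {(45,α), (45,γ)}
  {45, 46} × {γ} = {(45,γ), (46,γ)}
  {45, 47} × {γ} = {(45,γ), (47,γ)}
  {47} × {α, γ} = {(47,α), (47,γ)}
  {45} × {α, β, γ} = {(45,α), (45,β), (45,γ)}
  {45, 46, 47} × {γ} = {(45,γ), (46,γ), (47,γ)}
  {47} × {α, β, γ} = {(47,α), (47,β), (47,γ)}
  {45, 46} × {α, γ} = {(45,α), (45,γ), (46,α), (46,γ)}
  {45, 47} × {α, γ} = {(45,α), (45,γ), (47,α), (47,γ)}
  {45, 46} × {α, β, γ} = {(45,α), (45,β), (45,γ), (46,α), (46,β), (46,γ)}
  {45, 47} × {α, β, γ} = {(45,α), (45,β), (45,γ), (47,α), (47,β), (47,γ)}
  {45, 46, 47} × {α, γ} = {(45,α), (45,γ), (46,α), (46,γ), (47,α), (47,γ)}
  {45, 46, 47} × {α, β, γ} = {(45,α), (45,β), (45,γ), (46,α), (46,β), (46,γ), (47,α), (47,β), (47,γ)}
These 16 distinct sets form the basis B.
Close under arbitrary unions to get τ_{X×Y}; counting gives |τ_{X×Y}| = 40.


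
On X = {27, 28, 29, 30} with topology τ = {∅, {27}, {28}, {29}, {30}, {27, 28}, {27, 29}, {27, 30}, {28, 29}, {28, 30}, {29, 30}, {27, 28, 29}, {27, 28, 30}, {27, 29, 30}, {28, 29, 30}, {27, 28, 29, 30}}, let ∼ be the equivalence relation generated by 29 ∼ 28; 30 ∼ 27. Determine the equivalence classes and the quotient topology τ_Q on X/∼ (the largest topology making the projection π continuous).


X/∼ = {[27=30], [28=29]}; |τ_Q| = 4.

Equivalence classes: [27=30], [28=29].
Quotient map π: X → X/∼ sends 27 ↦ [27=30], 28 ↦ [28=29], 29 ↦ [28=29], 30 ↦ [27=30].
For each subset V ⊆ X/∼, compute π^{-1}(V) ⊆ X and check whether π^{-1}(V) ∈ τ. V is open in τ_Q iff π^{-1}(V) ∈ τ.
  V = {}: π^{-1}(V) = ∅ ∈ τ ✓.
  V = {[27=30]}: π^{-1}(V) = {27, 30} ∈ τ ✓.
  V = {[28=29]}: π^{-1}(V) = {28, 29} ∈ τ ✓.
  V = {[27=30], [28=29]}: π^{-1}(V) = {27, 28, 29, 30} ∈ τ ✓.
Open sets in the quotient: τ_Q = {{}, {[27=30]}, {[28=29]}, {[27=30], [28=29]}} (4 elements).


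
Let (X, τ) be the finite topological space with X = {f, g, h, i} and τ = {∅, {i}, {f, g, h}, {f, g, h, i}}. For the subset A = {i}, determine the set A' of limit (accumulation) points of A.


A' = ∅

For each x ∈ X, list the open sets U ∈ τ with x ∈ U, then check whether U ∩ (A ∖ {x}) ≠ ∅ for every such U.
  x = f: open {f, g, h} ∋ x has {f, g, h} ∩ (A ∖ {f}) = ∅, so x is NOT a limit point.
  x = g: open {f, g, h} ∋ x has {f, g, h} ∩ (A ∖ {g}) = ∅, so x is NOT a limit point.
  x = h: open {f, g, h} ∋ x has {f, g, h} ∩ (A ∖ {h}) = ∅, so x is NOT a limit point.
  x = i: open {i} ∋ x has {i} ∩ (A ∖ {i}) = ∅, so x is NOT a limit point.
Collecting: A' = ∅.


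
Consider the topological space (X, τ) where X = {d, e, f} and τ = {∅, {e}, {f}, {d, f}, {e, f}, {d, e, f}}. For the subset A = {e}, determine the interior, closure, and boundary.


int(A) = {e}, cl(A) = {e}, ∂A = ∅.

Closed sets in (X, τ) are complements of opens:
  closed(X, τ) = {∅, {d}, {e}, {d, e}, {d, f}, {d, e, f}}.
int(A) = ⋃ {U ∈ τ : U ⊆ A}. Opens contained in A: ∅, {e}.
Taking the union of these: int(A) = {e}.
cl(A) = ⋂ {C closed : A ⊆ C}. Closed sets containing A: {e}, {d, e}, {d, e, f}.
Intersecting these: cl(A) = {e}.
∂A = cl(A) ∖ int(A) = {e} ∖ {e} = ∅.


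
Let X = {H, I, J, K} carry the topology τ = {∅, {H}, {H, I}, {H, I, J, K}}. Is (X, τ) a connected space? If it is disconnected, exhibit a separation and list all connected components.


(X, τ) is connected.

Find clopen sets (U ∈ τ with X ∖ U ∈ τ):
  U = ∅, X ∖ U = {H, I, J, K} — both open, so U is clopen.
  U = {H, I, J, K}, X ∖ U = ∅ — both open, so U is clopen.
Only trivial clopens (∅ and X) exist, so (X, τ) is connected.
Compute connected components by grouping points that agree on all clopens:
  component: {H, I, J, K}


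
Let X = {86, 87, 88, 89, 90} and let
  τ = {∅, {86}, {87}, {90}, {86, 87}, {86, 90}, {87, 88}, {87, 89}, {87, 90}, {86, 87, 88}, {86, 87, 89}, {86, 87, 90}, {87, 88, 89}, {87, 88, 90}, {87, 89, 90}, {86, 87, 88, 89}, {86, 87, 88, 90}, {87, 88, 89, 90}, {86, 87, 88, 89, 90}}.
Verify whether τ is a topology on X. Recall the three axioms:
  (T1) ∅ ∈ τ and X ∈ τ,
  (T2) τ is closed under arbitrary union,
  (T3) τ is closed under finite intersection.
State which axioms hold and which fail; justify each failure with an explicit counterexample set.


τ is NOT a topology on X.

Axiom (T1): ∅ ∈ τ? Yes; X ∈ τ? Yes.
Axiom (T2/T3): check pairwise unions and intersections of members of τ.
Counterexample for (T2): {86} ∪ {87, 89, 90} = {86, 87, 89, 90} ∉ τ. Therefore τ is NOT a topology.


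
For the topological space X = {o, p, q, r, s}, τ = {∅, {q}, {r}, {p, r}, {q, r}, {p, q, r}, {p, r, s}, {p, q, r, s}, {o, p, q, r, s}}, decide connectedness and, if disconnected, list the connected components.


(X, τ) is connected.

Find clopen sets (U ∈ τ with X ∖ U ∈ τ):
  U = ∅, X ∖ U = {o, p, q, r, s} — both open, so U is clopen.
  U = {o, p, q, r, s}, X ∖ U = ∅ — both open, so U is clopen.
Only trivial clopens (∅ and X) exist, so (X, τ) is connected.
Compute connected components by grouping points that agree on all clopens:
  component: {o, p, q, r, s}


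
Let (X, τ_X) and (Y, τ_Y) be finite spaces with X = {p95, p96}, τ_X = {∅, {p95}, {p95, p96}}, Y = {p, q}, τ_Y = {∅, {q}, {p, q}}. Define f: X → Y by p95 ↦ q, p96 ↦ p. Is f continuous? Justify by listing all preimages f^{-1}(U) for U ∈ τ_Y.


f IS continuous.

Compute f^{-1}(U) for each U ∈ τ_Y:
  U = ∅: f^{-1}(U) = ∅ ∈ τ_X ✓.
  U = {q}: f^{-1}(U) = {p95} ∈ τ_X ✓.
  U = {p, q}: f^{-1}(U) = {p95, p96} ∈ τ_X ✓.
Every preimage lies in τ_X, so f IS continuous.


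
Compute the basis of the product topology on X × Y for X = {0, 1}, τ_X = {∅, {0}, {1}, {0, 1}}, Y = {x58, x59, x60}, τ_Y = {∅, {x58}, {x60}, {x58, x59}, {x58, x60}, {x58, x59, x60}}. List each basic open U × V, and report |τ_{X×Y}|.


Basis B = {∅ × ∅, {0} × {x58}, {0} × {x60}, {1} × {x58}, {1} × {x60}, {0} × {x58, x59}, {0} × {x58, x60}, {0, 1} × {x58}, {0, 1} × {x60}, {1} × {x58, x59}, {1} × {x58, x60}, {0} × {x58, x59, x60}, {1} × {x58, x59, x60}, {0, 1} × {x58, x59}, {0, 1} × {x58, x60}, {0, 1} × {x58, x59, x60}}; |τ_{X×Y}| = 36.

Enumerate products U × V with U ∈ τ_X, V ∈ τ_Y (deduplicated):
  ∅ × ∅ = {} (∅)
  {0} × {x58} = {(0,x58)}
  {0} × {x60} = {(0,x60)}
  {1} × {x58} = {(1,x58)}
  {1} × {x60} = {(1,x60)}
  {0} × {x58, x59} = {(0,x58), (0,x59)}
  {0} × {x58, x60} = {(0,x58), (0,x60)}
  {0, 1} × {x58} = {(0,x58), (1,x58)}
  {0, 1} × {x60} = {(0,x60), (1,x60)}
  {1} × {x58, x59} = {(1,x58), (1,x59)}
  {1} × {x58, x60} = {(1,x58), (1,x60)}
  {0} × {x58, x59, x60} = {(0,x58), (0,x59), (0,x60)}
  {1} × {x58, x59, x60} = {(1,x58), (1,x59), (1,x60)}
  {0, 1} × {x58, x59} = {(0,x58), (0,x59), (1,x58), (1,x59)}
  {0, 1} × {x58, x60} = {(0,x58), (0,x60), (1,x58), (1,x60)}
  {0, 1} × {x58, x59, x60} = {(0,x58), (0,x59), (0,x60), (1,x58), (1,x59), (1,x60)}
These 16 distinct sets form the basis B.
Close under arbitrary unions to get τ_{X×Y}; counting gives |τ_{X×Y}| = 36.


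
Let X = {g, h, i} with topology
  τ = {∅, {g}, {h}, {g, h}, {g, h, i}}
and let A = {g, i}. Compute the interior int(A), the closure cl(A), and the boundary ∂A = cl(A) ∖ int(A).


int(A) = {g}, cl(A) = {g, i}, ∂A = {i}.

Closed sets in (X, τ) are complements of opens:
  closed(X, τ) = {∅, {i}, {g, i}, {h, i}, {g, h, i}}.
int(A) = ⋃ {U ∈ τ : U ⊆ A}. Opens contained in A: ∅, {g}.
Taking the union of these: int(A) = {g}.
cl(A) = ⋂ {C closed : A ⊆ C}. Closed sets containing A: {g, i}, {g, h, i}.
Intersecting these: cl(A) = {g, i}.
∂A = cl(A) ∖ int(A) = {g, i} ∖ {g} = {i}.


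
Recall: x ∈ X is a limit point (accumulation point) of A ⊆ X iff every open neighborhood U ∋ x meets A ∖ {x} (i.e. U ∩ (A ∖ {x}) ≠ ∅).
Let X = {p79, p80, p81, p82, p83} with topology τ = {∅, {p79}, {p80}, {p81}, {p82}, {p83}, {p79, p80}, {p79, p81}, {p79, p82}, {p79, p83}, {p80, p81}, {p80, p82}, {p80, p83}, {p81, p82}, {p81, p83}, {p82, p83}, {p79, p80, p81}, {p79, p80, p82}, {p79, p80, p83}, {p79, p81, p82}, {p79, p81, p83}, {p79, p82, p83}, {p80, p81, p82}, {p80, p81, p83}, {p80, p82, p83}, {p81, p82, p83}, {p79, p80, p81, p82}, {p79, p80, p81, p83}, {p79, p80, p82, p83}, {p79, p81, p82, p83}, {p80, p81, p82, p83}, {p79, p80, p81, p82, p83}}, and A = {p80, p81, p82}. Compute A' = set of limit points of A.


A' = ∅

For each x ∈ X, list the open sets U ∈ τ with x ∈ U, then check whether U ∩ (A ∖ {x}) ≠ ∅ for every such U.
  x = p79: open {p79} ∋ x has {p79} ∩ (A ∖ {p79}) = ∅, so x is NOT a limit point.
  x = p80: open {p80} ∋ x has {p80} ∩ (A ∖ {p80}) = ∅, so x is NOT a limit point.
  x = p81: open {p81} ∋ x has {p81} ∩ (A ∖ {p81}) = ∅, so x is NOT a limit point.
  x = p82: open {p82} ∋ x has {p82} ∩ (A ∖ {p82}) = ∅, so x is NOT a limit point.
  x = p83: open {p83} ∋ x has {p83} ∩ (A ∖ {p83}) = ∅, so x is NOT a limit point.
Collecting: A' = ∅.


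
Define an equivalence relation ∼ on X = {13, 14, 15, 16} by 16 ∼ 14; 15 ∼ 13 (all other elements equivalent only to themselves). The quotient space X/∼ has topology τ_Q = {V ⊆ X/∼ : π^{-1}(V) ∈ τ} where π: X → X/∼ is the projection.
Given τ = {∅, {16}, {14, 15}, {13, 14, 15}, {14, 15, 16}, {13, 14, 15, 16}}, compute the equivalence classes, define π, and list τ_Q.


X/∼ = {[13=15], [14=16]}; |τ_Q| = 2.

Equivalence classes: [13=15], [14=16].
Quotient map π: X → X/∼ sends 13 ↦ [13=15], 14 ↦ [14=16], 15 ↦ [13=15], 16 ↦ [14=16].
For each subset V ⊆ X/∼, compute π^{-1}(V) ⊆ X and check whether π^{-1}(V) ∈ τ. V is open in τ_Q iff π^{-1}(V) ∈ τ.
  V = {}: π^{-1}(V) = ∅ ∈ τ ✓.
  V = {[13=15]}: π^{-1}(V) = {13, 15} ∉ τ ✗.
  V = {[14=16]}: π^{-1}(V) = {14, 16} ∉ τ ✗.
  V = {[13=15], [14=16]}: π^{-1}(V) = {13, 14, 15, 16} ∈ τ ✓.
Open sets in the quotient: τ_Q = {{}, {[13=15], [14=16]}} (2 elements).


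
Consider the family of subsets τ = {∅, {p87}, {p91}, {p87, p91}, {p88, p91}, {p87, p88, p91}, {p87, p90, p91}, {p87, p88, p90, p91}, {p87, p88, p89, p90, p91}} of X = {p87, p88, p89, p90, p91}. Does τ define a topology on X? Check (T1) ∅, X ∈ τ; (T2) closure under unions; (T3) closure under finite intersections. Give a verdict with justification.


τ IS a topology on X.

Axiom (T1): ∅ ∈ τ? Yes; X ∈ τ? Yes.
Axiom (T2/T3): check pairwise unions and intersections of members of τ.
All pairwise intersections and unions checked — each lies in τ. Therefore τ satisfies (T1), (T2), (T3): it IS a topology on X.


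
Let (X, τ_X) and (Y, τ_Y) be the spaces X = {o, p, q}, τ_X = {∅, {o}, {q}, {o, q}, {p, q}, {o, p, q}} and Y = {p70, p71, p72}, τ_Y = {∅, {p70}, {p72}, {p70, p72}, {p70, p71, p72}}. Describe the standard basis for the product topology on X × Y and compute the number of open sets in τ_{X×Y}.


Basis B = {∅ × ∅, {o} × {p70}, {o} × {p72}, {q} × {p70}, {q} × {p72}, {o} × {p70, p72}, {o, q} × {p70}, {o, q} × {p72}, {p, q} × {p70}, {p, q} × {p72}, {q} × {p70, p72}, {o} × {p70, p71, p72}, {o, p, q} × {p70}, {o, p, q} × {p72}, {q} × {p70, p71, p72}, {o, q} × {p70, p72}, {p, q} × {p70, p72}, {o, q} × {p70, p71, p72}, {o, p, q} × {p70, p72}, {p, q} × {p70, p71, p72}, {o, p, q} × {p70, p71, p72}}; |τ_{X×Y}| = 70.

Enumerate products U × V with U ∈ τ_X, V ∈ τ_Y (deduplicated):
  ∅ × ∅ = {} (∅)
  {o} × {p70} = {(o,p70)}
  {o} × {p72} = {(o,p72)}
  {q} × {p70} = {(q,p70)}
  {q} × {p72} = {(q,p72)}
  {o} × {p70, p72} = {(o,p70), (o,p72)}
  {o, q} × {p70} = {(o,p70), (q,p70)}
  {o, q} × {p72} = {(o,p72), (q,p72)}
  {p, q} × {p70} = {(p,p70), (q,p70)}
  {p, q} × {p72} = {(p,p72), (q,p72)}
  {q} × {p70, p72} = {(q,p70), (q,p72)}
  {o} × {p70, p71, p72} = {(o,p70), (o,p71), (o,p72)}
  {o, p, q} × {p70} = {(o,p70), (p,p70), (q,p70)}
  {o, p, q} × {p72} = {(o,p72), (p,p72), (q,p72)}
  {q} × {p70, p71, p72} = {(q,p70), (q,p71), (q,p72)}
  {o, q} × {p70, p72} = {(o,p70), (o,p72), (q,p70), (q,p72)}
  {p, q} × {p70, p72} = {(p,p70), (p,p72), (q,p70), (q,p72)}
  {o, q} × {p70, p71, p72} = {(o,p70), (o,p71), (o,p72), (q,p70), (q,p71), (q,p72)}
  {o, p, q} × {p70, p72} = {(o,p70), (o,p72), (p,p70), (p,p72), (q,p70), (q,p72)}
  {p, q} × {p70, p71, p72} = {(p,p70), (p,p71), (p,p72), (q,p70), (q,p71), (q,p72)}
  {o, p, q} × {p70, p71, p72} = {(o,p70), (o,p71), (o,p72), (p,p70), (p,p71), (p,p72), (q,p70), (q,p71), (q,p72)}
These 21 distinct sets form the basis B.
Close under arbitrary unions to get τ_{X×Y}; counting gives |τ_{X×Y}| = 70.


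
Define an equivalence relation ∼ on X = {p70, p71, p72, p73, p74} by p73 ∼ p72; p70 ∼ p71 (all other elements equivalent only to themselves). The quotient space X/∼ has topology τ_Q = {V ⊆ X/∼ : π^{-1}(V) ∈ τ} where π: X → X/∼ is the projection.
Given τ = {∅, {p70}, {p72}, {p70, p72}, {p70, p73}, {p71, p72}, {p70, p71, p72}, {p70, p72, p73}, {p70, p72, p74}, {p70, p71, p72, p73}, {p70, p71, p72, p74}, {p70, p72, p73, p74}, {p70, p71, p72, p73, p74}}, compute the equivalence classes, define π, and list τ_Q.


X/∼ = {[p70=p71], [p72=p73], [p74]}; |τ_Q| = 3.

Equivalence classes: [p70=p71], [p72=p73], [p74].
Quotient map π: X → X/∼ sends p70 ↦ [p70=p71], p71 ↦ [p70=p71], p72 ↦ [p72=p73], p73 ↦ [p72=p73], p74 ↦ [p74].
For each subset V ⊆ X/∼, compute π^{-1}(V) ⊆ X and check whether π^{-1}(V) ∈ τ. V is open in τ_Q iff π^{-1}(V) ∈ τ.
  V = {}: π^{-1}(V) = ∅ ∈ τ ✓.
  V = {[p70=p71]}: π^{-1}(V) = {p70, p71} ∉ τ ✗.
  V = {[p72=p73]}: π^{-1}(V) = {p72, p73} ∉ τ ✗.
  V = {[p70=p71], [p72=p73]}: π^{-1}(V) = {p70, p71, p72, p73} ∈ τ ✓.
  V = {[p74]}: π^{-1}(V) = {p74} ∉ τ ✗.
  V = {[p70=p71], [p74]}: π^{-1}(V) = {p70, p71, p74} ∉ τ ✗.
  V = {[p72=p73], [p74]}: π^{-1}(V) = {p72, p73, p74} ∉ τ ✗.
  V = {[p70=p71], [p72=p73], [p74]}: π^{-1}(V) = {p70, p71, p72, p73, p74} ∈ τ ✓.
Open sets in the quotient: τ_Q = {{}, {[p70=p71], [p72=p73]}, {[p70=p71], [p72=p73], [p74]}} (3 elements).


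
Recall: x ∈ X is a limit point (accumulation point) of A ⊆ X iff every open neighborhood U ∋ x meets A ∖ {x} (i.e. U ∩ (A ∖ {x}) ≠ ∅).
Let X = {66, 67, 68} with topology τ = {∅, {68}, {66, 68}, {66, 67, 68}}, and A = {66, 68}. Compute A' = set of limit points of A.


A' = {66, 67}

For each x ∈ X, list the open sets U ∈ τ with x ∈ U, then check whether U ∩ (A ∖ {x}) ≠ ∅ for every such U.
  x = 66: opens ∋ x are {66, 68}, {66, 67, 68}; each meets A ∖ {66}, so x IS a limit point.
  x = 67: opens ∋ x are {66, 67, 68}; each meets A ∖ {67}, so x IS a limit point.
  x = 68: open {68} ∋ x has {68} ∩ (A ∖ {68}) = ∅, so x is NOT a limit point.
Collecting: A' = {66, 67}.


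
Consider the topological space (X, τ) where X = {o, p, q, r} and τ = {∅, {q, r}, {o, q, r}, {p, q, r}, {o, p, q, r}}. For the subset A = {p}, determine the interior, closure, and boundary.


int(A) = ∅, cl(A) = {p}, ∂A = {p}.

Closed sets in (X, τ) are complements of opens:
  closed(X, τ) = {∅, {o}, {p}, {o, p}, {o, p, q, r}}.
int(A) = ⋃ {U ∈ τ : U ⊆ A}. Opens contained in A: ∅.
Taking the union of these: int(A) = ∅.
cl(A) = ⋂ {C closed : A ⊆ C}. Closed sets containing A: {p}, {o, p}, {o, p, q, r}.
Intersecting these: cl(A) = {p}.
∂A = cl(A) ∖ int(A) = {p} ∖ ∅ = {p}.


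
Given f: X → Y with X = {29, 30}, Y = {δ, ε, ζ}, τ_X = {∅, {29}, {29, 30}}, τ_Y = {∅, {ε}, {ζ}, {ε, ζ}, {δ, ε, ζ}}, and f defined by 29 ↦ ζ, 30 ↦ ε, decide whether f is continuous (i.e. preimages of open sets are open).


f is NOT continuous.

Compute f^{-1}(U) for each U ∈ τ_Y:
  U = ∅: f^{-1}(U) = ∅ ∈ τ_X ✓.
  U = {ε}: f^{-1}(U) = {30} ∉ τ_X ✗.
  U = {ζ}: f^{-1}(U) = {29} ∈ τ_X ✓.
  U = {ε, ζ}: f^{-1}(U) = {29, 30} ∈ τ_X ✓.
  U = {δ, ε, ζ}: f^{-1}(U) = {29, 30} ∈ τ_X ✓.
Found U = {ε} with f^{-1}(U) = {30} not in τ_X. Therefore f is NOT continuous.


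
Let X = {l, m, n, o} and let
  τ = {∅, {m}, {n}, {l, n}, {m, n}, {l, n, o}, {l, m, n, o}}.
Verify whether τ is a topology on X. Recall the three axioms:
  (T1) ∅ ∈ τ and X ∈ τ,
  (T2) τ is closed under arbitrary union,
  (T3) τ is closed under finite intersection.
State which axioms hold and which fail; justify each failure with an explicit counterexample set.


τ is NOT a topology on X.

Axiom (T1): ∅ ∈ τ? Yes; X ∈ τ? Yes.
Axiom (T2/T3): check pairwise unions and intersections of members of τ.
Counterexample for (T2): {m} ∪ {l, n} = {l, m, n} ∉ τ. Therefore τ is NOT a topology.


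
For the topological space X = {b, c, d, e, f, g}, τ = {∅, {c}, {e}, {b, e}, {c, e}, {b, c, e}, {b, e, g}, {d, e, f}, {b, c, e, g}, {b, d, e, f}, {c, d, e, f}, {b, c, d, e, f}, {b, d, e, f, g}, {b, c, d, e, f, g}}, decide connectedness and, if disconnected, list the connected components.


(X, τ) is disconnected; components = [{c}, {b, d, e, f, g}].

Find clopen sets (U ∈ τ with X ∖ U ∈ τ):
  U = ∅, X ∖ U = {b, c, d, e, f, g} — both open, so U is clopen.
  U = {c}, X ∖ U = {b, d, e, f, g} — both open, so U is clopen.
  U = {b, d, e, f, g}, X ∖ U = {c} — both open, so U is clopen.
  U = {b, c, d, e, f, g}, X ∖ U = ∅ — both open, so U is clopen.
Nontrivial clopen(s) exist: e.g. {c}. So (X, τ) is disconnected.
Compute connected components by grouping points that agree on all clopens:
  component: {c}
  component: {b, d, e, f, g}


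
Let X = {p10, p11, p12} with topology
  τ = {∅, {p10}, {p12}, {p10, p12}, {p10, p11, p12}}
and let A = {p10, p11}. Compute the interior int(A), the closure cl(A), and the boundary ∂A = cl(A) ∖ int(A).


int(A) = {p10}, cl(A) = {p10, p11}, ∂A = {p11}.

Closed sets in (X, τ) are complements of opens:
  closed(X, τ) = {∅, {p11}, {p10, p11}, {p11, p12}, {p10, p11, p12}}.
int(A) = ⋃ {U ∈ τ : U ⊆ A}. Opens contained in A: ∅, {p10}.
Taking the union of these: int(A) = {p10}.
cl(A) = ⋂ {C closed : A ⊆ C}. Closed sets containing A: {p10, p11}, {p10, p11, p12}.
Intersecting these: cl(A) = {p10, p11}.
∂A = cl(A) ∖ int(A) = {p10, p11} ∖ {p10} = {p11}.


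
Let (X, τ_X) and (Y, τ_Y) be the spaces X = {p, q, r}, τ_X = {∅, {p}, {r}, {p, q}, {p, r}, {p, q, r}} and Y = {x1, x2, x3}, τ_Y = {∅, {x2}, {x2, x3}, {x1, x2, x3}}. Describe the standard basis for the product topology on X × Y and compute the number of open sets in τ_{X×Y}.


Basis B = {∅ × ∅, {p} × {x2}, {r} × {x2}, {p} × {x2, x3}, {p, q} × {x2}, {p, r} × {x2}, {r} × {x2, x3}, {p} × {x1, x2, x3}, {p, q, r} × {x2}, {r} × {x1, x2, x3}, {p, q} × {x2, x3}, {p, r} × {x2, x3}, {p, q} × {x1, x2, x3}, {p, r} × {x1, x2, x3}, {p, q, r} × {x2, x3}, {p, q, r} × {x1, x2, x3}}; |τ_{X×Y}| = 40.

Enumerate products U × V with U ∈ τ_X, V ∈ τ_Y (deduplicated):
  ∅ × ∅ = {} (∅)
  {p} × {x2} = {(p,x2)}
  {r} × {x2} = {(r,x2)}
  {p} × {x2, x3} = {(p,x2), (p,x3)}
  {p, q} × {x2} = {(p,x2), (q,x2)}
  {p, r} × {x2} = {(p,x2), (r,x2)}
  {r} × {x2, x3} = {(r,x2), (r,x3)}
  {p} × {x1, x2, x3} = {(p,x1), (p,x2), (p,x3)}
  {p, q, r} × {x2} = {(p,x2), (q,x2), (r,x2)}
  {r} × {x1, x2, x3} = {(r,x1), (r,x2), (r,x3)}
  {p, q} × {x2, x3} = {(p,x2), (p,x3), (q,x2), (q,x3)}
  {p, r} × {x2, x3} = {(p,x2), (p,x3), (r,x2), (r,x3)}
  {p, q} × {x1, x2, x3} = {(p,x1), (p,x2), (p,x3), (q,x1), (q,x2), (q,x3)}
  {p, r} × {x1, x2, x3} = {(p,x1), (p,x2), (p,x3), (r,x1), (r,x2), (r,x3)}
  {p, q, r} × {x2, x3} = {(p,x2), (p,x3), (q,x2), (q,x3), (r,x2), (r,x3)}
  {p, q, r} × {x1, x2, x3} = {(p,x1), (p,x2), (p,x3), (q,x1), (q,x2), (q,x3), (r,x1), (r,x2), (r,x3)}
These 16 distinct sets form the basis B.
Close under arbitrary unions to get τ_{X×Y}; counting gives |τ_{X×Y}| = 40.


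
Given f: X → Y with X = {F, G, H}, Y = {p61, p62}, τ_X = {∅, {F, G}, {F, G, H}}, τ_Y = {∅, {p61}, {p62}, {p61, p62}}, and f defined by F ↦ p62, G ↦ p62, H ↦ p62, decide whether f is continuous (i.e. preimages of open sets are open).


f IS continuous.

Compute f^{-1}(U) for each U ∈ τ_Y:
  U = ∅: f^{-1}(U) = ∅ ∈ τ_X ✓.
  U = {p61}: f^{-1}(U) = ∅ ∈ τ_X ✓.
  U = {p62}: f^{-1}(U) = {F, G, H} ∈ τ_X ✓.
  U = {p61, p62}: f^{-1}(U) = {F, G, H} ∈ τ_X ✓.
Every preimage lies in τ_X, so f IS continuous.


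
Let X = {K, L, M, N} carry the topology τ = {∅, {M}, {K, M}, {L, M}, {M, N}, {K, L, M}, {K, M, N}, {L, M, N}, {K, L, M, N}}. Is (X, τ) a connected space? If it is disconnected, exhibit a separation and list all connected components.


(X, τ) is connected.

Find clopen sets (U ∈ τ with X ∖ U ∈ τ):
  U = ∅, X ∖ U = {K, L, M, N} — both open, so U is clopen.
  U = {K, L, M, N}, X ∖ U = ∅ — both open, so U is clopen.
Only trivial clopens (∅ and X) exist, so (X, τ) is connected.
Compute connected components by grouping points that agree on all clopens:
  component: {K, L, M, N}


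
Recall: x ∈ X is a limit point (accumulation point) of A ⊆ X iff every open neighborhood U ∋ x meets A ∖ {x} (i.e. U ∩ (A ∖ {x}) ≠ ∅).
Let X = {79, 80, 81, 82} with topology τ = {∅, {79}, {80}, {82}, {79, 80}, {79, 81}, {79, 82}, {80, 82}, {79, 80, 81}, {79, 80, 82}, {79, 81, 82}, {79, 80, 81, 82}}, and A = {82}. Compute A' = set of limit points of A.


A' = ∅

For each x ∈ X, list the open sets U ∈ τ with x ∈ U, then check whether U ∩ (A ∖ {x}) ≠ ∅ for every such U.
  x = 79: open {79} ∋ x has {79} ∩ (A ∖ {79}) = ∅, so x is NOT a limit point.
  x = 80: open {80} ∋ x has {80} ∩ (A ∖ {80}) = ∅, so x is NOT a limit point.
  x = 81: open {79, 81} ∋ x has {79, 81} ∩ (A ∖ {81}) = ∅, so x is NOT a limit point.
  x = 82: open {82} ∋ x has {82} ∩ (A ∖ {82}) = ∅, so x is NOT a limit point.
Collecting: A' = ∅.


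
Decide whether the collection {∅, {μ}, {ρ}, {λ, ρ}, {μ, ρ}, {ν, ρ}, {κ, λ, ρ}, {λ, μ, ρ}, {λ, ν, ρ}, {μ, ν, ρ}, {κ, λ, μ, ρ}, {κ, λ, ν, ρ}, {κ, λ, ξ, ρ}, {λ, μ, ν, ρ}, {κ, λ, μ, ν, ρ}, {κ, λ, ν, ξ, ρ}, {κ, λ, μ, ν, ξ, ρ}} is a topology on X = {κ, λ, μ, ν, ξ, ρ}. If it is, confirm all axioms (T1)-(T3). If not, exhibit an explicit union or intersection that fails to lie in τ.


τ is NOT a topology on X.

Axiom (T1): ∅ ∈ τ? Yes; X ∈ τ? Yes.
Axiom (T2/T3): check pairwise unions and intersections of members of τ.
Counterexample for (T2): {μ} ∪ {κ, λ, ξ, ρ} = {κ, λ, μ, ξ, ρ} ∉ τ. Therefore τ is NOT a topology.


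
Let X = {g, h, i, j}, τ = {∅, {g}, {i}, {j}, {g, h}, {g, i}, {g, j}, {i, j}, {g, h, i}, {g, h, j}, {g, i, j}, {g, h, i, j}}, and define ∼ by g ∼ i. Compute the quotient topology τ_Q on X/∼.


X/∼ = {[g=i], [h], [j]}; |τ_Q| = 6.

Equivalence classes: [g=i], [h], [j].
Quotient map π: X → X/∼ sends g ↦ [g=i], h ↦ [h], i ↦ [g=i], j ↦ [j].
For each subset V ⊆ X/∼, compute π^{-1}(V) ⊆ X and check whether π^{-1}(V) ∈ τ. V is open in τ_Q iff π^{-1}(V) ∈ τ.
  V = {}: π^{-1}(V) = ∅ ∈ τ ✓.
  V = {[g=i]}: π^{-1}(V) = {g, i} ∈ τ ✓.
  V = {[h]}: π^{-1}(V) = {h} ∉ τ ✗.
  V = {[g=i], [h]}: π^{-1}(V) = {g, h, i} ∈ τ ✓.
  V = {[j]}: π^{-1}(V) = {j} ∈ τ ✓.
  V = {[g=i], [j]}: π^{-1}(V) = {g, i, j} ∈ τ ✓.
  V = {[h], [j]}: π^{-1}(V) = {h, j} ∉ τ ✗.
  V = {[g=i], [h], [j]}: π^{-1}(V) = {g, h, i, j} ∈ τ ✓.
Open sets in the quotient: τ_Q = {{}, {[g=i]}, {[g=i], [h]}, {[j]}, {[g=i], [j]}, {[g=i], [h], [j]}} (6 elements).


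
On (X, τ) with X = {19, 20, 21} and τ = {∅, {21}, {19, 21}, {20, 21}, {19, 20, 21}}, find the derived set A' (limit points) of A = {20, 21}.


A' = {19, 20}

For each x ∈ X, list the open sets U ∈ τ with x ∈ U, then check whether U ∩ (A ∖ {x}) ≠ ∅ for every such U.
  x = 19: opens ∋ x are {19, 21}, {19, 20, 21}; each meets A ∖ {19}, so x IS a limit point.
  x = 20: opens ∋ x are {20, 21}, {19, 20, 21}; each meets A ∖ {20}, so x IS a limit point.
  x = 21: open {21} ∋ x has {21} ∩ (A ∖ {21}) = ∅, so x is NOT a limit point.
Collecting: A' = {19, 20}.


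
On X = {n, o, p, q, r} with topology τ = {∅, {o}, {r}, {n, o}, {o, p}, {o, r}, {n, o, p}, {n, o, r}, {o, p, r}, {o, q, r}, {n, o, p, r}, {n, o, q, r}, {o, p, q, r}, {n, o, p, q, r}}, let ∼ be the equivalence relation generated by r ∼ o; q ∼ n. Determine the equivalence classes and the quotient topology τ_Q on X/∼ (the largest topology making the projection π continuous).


X/∼ = {[n=q], [o=r], [p]}; |τ_Q| = 5.

Equivalence classes: [n=q], [o=r], [p].
Quotient map π: X → X/∼ sends n ↦ [n=q], o ↦ [o=r], p ↦ [p], q ↦ [n=q], r ↦ [o=r].
For each subset V ⊆ X/∼, compute π^{-1}(V) ⊆ X and check whether π^{-1}(V) ∈ τ. V is open in τ_Q iff π^{-1}(V) ∈ τ.
  V = {}: π^{-1}(V) = ∅ ∈ τ ✓.
  V = {[n=q]}: π^{-1}(V) = {n, q} ∉ τ ✗.
  V = {[o=r]}: π^{-1}(V) = {o, r} ∈ τ ✓.
  V = {[n=q], [o=r]}: π^{-1}(V) = {n, o, q, r} ∈ τ ✓.
  V = {[p]}: π^{-1}(V) = {p} ∉ τ ✗.
  V = {[n=q], [p]}: π^{-1}(V) = {n, p, q} ∉ τ ✗.
  V = {[o=r], [p]}: π^{-1}(V) = {o, p, r} ∈ τ ✓.
  V = {[n=q], [o=r], [p]}: π^{-1}(V) = {n, o, p, q, r} ∈ τ ✓.
Open sets in the quotient: τ_Q = {{}, {[o=r]}, {[n=q], [o=r]}, {[o=r], [p]}, {[n=q], [o=r], [p]}} (5 elements).


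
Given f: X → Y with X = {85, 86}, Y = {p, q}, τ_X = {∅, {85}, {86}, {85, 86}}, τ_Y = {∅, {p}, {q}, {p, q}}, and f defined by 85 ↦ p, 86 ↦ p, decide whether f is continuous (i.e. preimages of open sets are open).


f IS continuous.

Compute f^{-1}(U) for each U ∈ τ_Y:
  U = ∅: f^{-1}(U) = ∅ ∈ τ_X ✓.
  U = {p}: f^{-1}(U) = {85, 86} ∈ τ_X ✓.
  U = {q}: f^{-1}(U) = ∅ ∈ τ_X ✓.
  U = {p, q}: f^{-1}(U) = {85, 86} ∈ τ_X ✓.
Every preimage lies in τ_X, so f IS continuous.


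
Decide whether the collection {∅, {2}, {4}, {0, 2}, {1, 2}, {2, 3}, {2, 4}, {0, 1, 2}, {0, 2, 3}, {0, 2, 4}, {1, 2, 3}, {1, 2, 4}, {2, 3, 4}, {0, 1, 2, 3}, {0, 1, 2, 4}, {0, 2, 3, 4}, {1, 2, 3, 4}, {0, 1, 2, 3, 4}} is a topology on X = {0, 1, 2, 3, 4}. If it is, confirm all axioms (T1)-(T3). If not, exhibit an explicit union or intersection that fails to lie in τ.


τ IS a topology on X.

Axiom (T1): ∅ ∈ τ? Yes; X ∈ τ? Yes.
Axiom (T2/T3): check pairwise unions and intersections of members of τ.
All pairwise intersections and unions checked — each lies in τ. Therefore τ satisfies (T1), (T2), (T3): it IS a topology on X.


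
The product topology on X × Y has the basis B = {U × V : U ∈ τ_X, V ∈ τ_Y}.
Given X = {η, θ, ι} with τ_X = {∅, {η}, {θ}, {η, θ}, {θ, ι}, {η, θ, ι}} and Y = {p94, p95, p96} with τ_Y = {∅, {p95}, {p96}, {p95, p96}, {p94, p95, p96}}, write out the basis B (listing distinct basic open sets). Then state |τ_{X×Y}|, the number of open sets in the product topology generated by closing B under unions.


Basis B = {∅ × ∅, {η} × {p95}, {η} × {p96}, {θ} × {p95}, {θ} × {p96}, {η} × {p95, p96}, {η, θ} × {p95}, {η, θ} × {p96}, {θ} × {p95, p96}, {θ, ι} × {p95}, {θ, ι} × {p96}, {η} × {p94, p95, p96}, {η, θ, ι} × {p95}, {η, θ, ι} × {p96}, {θ} × {p94, p95, p96}, {η, θ} × {p95, p96}, {θ, ι} × {p95, p96}, {η, θ} × {p94, p95, p96}, {η, θ, ι} × {p95, p96}, {θ, ι} × {p94, p95, p96}, {η, θ, ι} × {p94, p95, p96}}; |τ_{X×Y}| = 70.

Enumerate products U × V with U ∈ τ_X, V ∈ τ_Y (deduplicated):
  ∅ × ∅ = {} (∅)
  {η} × {p95} = {(η,p95)}
  {η} × {p96} = {(η,p96)}
  {θ} × {p95} = {(θ,p95)}
  {θ} × {p96} = {(θ,p96)}
  {η} × {p95, p96} = {(η,p95), (η,p96)}
  {η, θ} × {p95} = {(η,p95), (θ,p95)}
  {η, θ} × {p96} = {(η,p96), (θ,p96)}
  {θ} × {p95, p96} = {(θ,p95), (θ,p96)}
  {θ, ι} × {p95} = {(θ,p95), (ι,p95)}
  {θ, ι} × {p96} = {(θ,p96), (ι,p96)}
  {η} × {p94, p95, p96} = {(η,p94), (η,p95), (η,p96)}
  {η, θ, ι} × {p95} = {(η,p95), (θ,p95), (ι,p95)}
  {η, θ, ι} × {p96} = {(η,p96), (θ,p96), (ι,p96)}
  {θ} × {p94, p95, p96} = {(θ,p94), (θ,p95), (θ,p96)}
  {η, θ} × {p95, p96} = {(η,p95), (η,p96), (θ,p95), (θ,p96)}
  {θ, ι} × {p95, p96} = {(θ,p95), (θ,p96), (ι,p95), (ι,p96)}
  {η, θ} × {p94, p95, p96} = {(η,p94), (η,p95), (η,p96), (θ,p94), (θ,p95), (θ,p96)}
  {η, θ, ι} × {p95, p96} = {(η,p95), (η,p96), (θ,p95), (θ,p96), (ι,p95), (ι,p96)}
  {θ, ι} × {p94, p95, p96} = {(θ,p94), (θ,p95), (θ,p96), (ι,p94), (ι,p95), (ι,p96)}
  {η, θ, ι} × {p94, p95, p96} = {(η,p94), (η,p95), (η,p96), (θ,p94), (θ,p95), (θ,p96), (ι,p94), (ι,p95), (ι,p96)}
These 21 distinct sets form the basis B.
Close under arbitrary unions to get τ_{X×Y}; counting gives |τ_{X×Y}| = 70.


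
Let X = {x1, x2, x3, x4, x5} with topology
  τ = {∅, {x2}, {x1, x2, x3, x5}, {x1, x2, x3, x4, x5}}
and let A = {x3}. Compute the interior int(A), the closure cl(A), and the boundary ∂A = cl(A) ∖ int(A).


int(A) = ∅, cl(A) = {x1, x3, x4, x5}, ∂A = {x1, x3, x4, x5}.

Closed sets in (X, τ) are complements of opens:
  closed(X, τ) = {∅, {x4}, {x1, x3, x4, x5}, {x1, x2, x3, x4, x5}}.
int(A) = ⋃ {U ∈ τ : U ⊆ A}. Opens contained in A: ∅.
Taking the union of these: int(A) = ∅.
cl(A) = ⋂ {C closed : A ⊆ C}. Closed sets containing A: {x1, x3, x4, x5}, {x1, x2, x3, x4, x5}.
Intersecting these: cl(A) = {x1, x3, x4, x5}.
∂A = cl(A) ∖ int(A) = {x1, x3, x4, x5} ∖ ∅ = {x1, x3, x4, x5}.


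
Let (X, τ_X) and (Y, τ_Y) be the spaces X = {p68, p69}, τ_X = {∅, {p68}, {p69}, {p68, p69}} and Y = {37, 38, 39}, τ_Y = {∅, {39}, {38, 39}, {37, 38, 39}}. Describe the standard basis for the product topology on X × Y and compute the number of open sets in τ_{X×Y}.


Basis B = {∅ × ∅, {p68} × {39}, {p69} × {39}, {p68} × {38, 39}, {p68, p69} × {39}, {p69} × {38, 39}, {p68} × {37, 38, 39}, {p69} × {37, 38, 39}, {p68, p69} × {38, 39}, {p68, p69} × {37, 38, 39}}; |τ_{X×Y}| = 16.

Enumerate products U × V with U ∈ τ_X, V ∈ τ_Y (deduplicated):
  ∅ × ∅ = {} (∅)
  {p68} × {39} = {(p68,39)}
  {p69} × {39} = {(p69,39)}
  {p68} × {38, 39} = {(p68,38), (p68,39)}
  {p68, p69} × {39} = {(p68,39), (p69,39)}
  {p69} × {38, 39} = {(p69,38), (p69,39)}
  {p68} × {37, 38, 39} = {(p68,37), (p68,38), (p68,39)}
  {p69} × {37, 38, 39} = {(p69,37), (p69,38), (p69,39)}
  {p68, p69} × {38, 39} = {(p68,38), (p68,39), (p69,38), (p69,39)}
  {p68, p69} × {37, 38, 39} = {(p68,37), (p68,38), (p68,39), (p69,37), (p69,38), (p69,39)}
These 10 distinct sets form the basis B.
Close under arbitrary unions to get τ_{X×Y}; counting gives |τ_{X×Y}| = 16.


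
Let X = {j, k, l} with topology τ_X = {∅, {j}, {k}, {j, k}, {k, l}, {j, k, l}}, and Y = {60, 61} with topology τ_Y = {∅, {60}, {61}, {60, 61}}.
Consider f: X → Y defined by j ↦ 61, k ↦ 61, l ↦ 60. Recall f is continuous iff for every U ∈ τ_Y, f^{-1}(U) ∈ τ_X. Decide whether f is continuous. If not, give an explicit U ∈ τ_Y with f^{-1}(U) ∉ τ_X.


f is NOT continuous.

Compute f^{-1}(U) for each U ∈ τ_Y:
  U = ∅: f^{-1}(U) = ∅ ∈ τ_X ✓.
  U = {60}: f^{-1}(U) = {l} ∉ τ_X ✗.
  U = {61}: f^{-1}(U) = {j, k} ∈ τ_X ✓.
  U = {60, 61}: f^{-1}(U) = {j, k, l} ∈ τ_X ✓.
Found U = {60} with f^{-1}(U) = {l} not in τ_X. Therefore f is NOT continuous.


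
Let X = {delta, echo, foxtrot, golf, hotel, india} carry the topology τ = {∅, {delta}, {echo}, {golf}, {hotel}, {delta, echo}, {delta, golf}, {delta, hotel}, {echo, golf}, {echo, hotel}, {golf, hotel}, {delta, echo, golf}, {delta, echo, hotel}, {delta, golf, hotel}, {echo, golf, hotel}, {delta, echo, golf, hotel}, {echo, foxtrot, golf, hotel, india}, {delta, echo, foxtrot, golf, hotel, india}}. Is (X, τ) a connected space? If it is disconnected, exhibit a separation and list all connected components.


(X, τ) is disconnected; components = [{delta}, {echo, foxtrot, golf, hotel, india}].

Find clopen sets (U ∈ τ with X ∖ U ∈ τ):
  U = ∅, X ∖ U = {delta, echo, foxtrot, golf, hotel, india} — both open, so U is clopen.
  U = {delta}, X ∖ U = {echo, foxtrot, golf, hotel, india} — both open, so U is clopen.
  U = {echo, foxtrot, golf, hotel, india}, X ∖ U = {delta} — both open, so U is clopen.
  U = {delta, echo, foxtrot, golf, hotel, india}, X ∖ U = ∅ — both open, so U is clopen.
Nontrivial clopen(s) exist: e.g. {delta}. So (X, τ) is disconnected.
Compute connected components by grouping points that agree on all clopens:
  component: {delta}
  component: {echo, foxtrot, golf, hotel, india}


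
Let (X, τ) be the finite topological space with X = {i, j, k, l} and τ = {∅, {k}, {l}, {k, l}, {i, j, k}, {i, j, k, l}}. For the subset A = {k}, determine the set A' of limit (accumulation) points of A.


A' = {i, j}

For each x ∈ X, list the open sets U ∈ τ with x ∈ U, then check whether U ∩ (A ∖ {x}) ≠ ∅ for every such U.
  x = i: opens ∋ x are {i, j, k}, {i, j, k, l}; each meets A ∖ {i}, so x IS a limit point.
  x = j: opens ∋ x are {i, j, k}, {i, j, k, l}; each meets A ∖ {j}, so x IS a limit point.
  x = k: open {k} ∋ x has {k} ∩ (A ∖ {k}) = ∅, so x is NOT a limit point.
  x = l: open {l} ∋ x has {l} ∩ (A ∖ {l}) = ∅, so x is NOT a limit point.
Collecting: A' = {i, j}.


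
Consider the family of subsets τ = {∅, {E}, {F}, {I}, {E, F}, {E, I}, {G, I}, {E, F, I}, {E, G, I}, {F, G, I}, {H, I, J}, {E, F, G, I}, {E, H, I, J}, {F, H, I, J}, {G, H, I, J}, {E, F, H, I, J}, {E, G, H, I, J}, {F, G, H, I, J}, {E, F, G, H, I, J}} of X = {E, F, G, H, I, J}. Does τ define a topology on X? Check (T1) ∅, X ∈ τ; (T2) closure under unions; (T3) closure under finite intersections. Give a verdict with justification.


τ is NOT a topology on X.

Axiom (T1): ∅ ∈ τ? Yes; X ∈ τ? Yes.
Axiom (T2/T3): check pairwise unions and intersections of members of τ.
Counterexample for (T2): {F} ∪ {I} = {F, I} ∉ τ. Therefore τ is NOT a topology.


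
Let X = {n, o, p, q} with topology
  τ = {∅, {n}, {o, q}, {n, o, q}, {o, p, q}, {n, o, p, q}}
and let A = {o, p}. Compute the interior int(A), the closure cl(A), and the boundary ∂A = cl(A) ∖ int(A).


int(A) = ∅, cl(A) = {o, p, q}, ∂A = {o, p, q}.

Closed sets in (X, τ) are complements of opens:
  closed(X, τ) = {∅, {n}, {p}, {n, p}, {o, p, q}, {n, o, p, q}}.
int(A) = ⋃ {U ∈ τ : U ⊆ A}. Opens contained in A: ∅.
Taking the union of these: int(A) = ∅.
cl(A) = ⋂ {C closed : A ⊆ C}. Closed sets containing A: {o, p, q}, {n, o, p, q}.
Intersecting these: cl(A) = {o, p, q}.
∂A = cl(A) ∖ int(A) = {o, p, q} ∖ ∅ = {o, p, q}.
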